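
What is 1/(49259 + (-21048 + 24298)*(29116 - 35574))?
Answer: -1/20939241 ≈ -4.7757e-8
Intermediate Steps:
1/(49259 + (-21048 + 24298)*(29116 - 35574)) = 1/(49259 + 3250*(-6458)) = 1/(49259 - 20988500) = 1/(-20939241) = -1/20939241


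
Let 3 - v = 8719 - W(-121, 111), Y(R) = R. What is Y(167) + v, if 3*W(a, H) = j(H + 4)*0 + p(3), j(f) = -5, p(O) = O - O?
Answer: -8549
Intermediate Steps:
p(O) = 0
W(a, H) = 0 (W(a, H) = (-5*0 + 0)/3 = (0 + 0)/3 = (⅓)*0 = 0)
v = -8716 (v = 3 - (8719 - 1*0) = 3 - (8719 + 0) = 3 - 1*8719 = 3 - 8719 = -8716)
Y(167) + v = 167 - 8716 = -8549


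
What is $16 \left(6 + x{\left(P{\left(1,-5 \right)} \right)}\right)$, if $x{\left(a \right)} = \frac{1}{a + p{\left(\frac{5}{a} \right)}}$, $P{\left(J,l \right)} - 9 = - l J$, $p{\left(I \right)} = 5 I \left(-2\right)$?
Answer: $\frac{7120}{73} \approx 97.534$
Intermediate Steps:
$p{\left(I \right)} = - 10 I$
$P{\left(J,l \right)} = 9 - J l$ ($P{\left(J,l \right)} = 9 - l J = 9 - J l$)
$x{\left(a \right)} = \frac{1}{a - \frac{50}{a}}$ ($x{\left(a \right)} = \frac{1}{a - 10 \frac{5}{a}} = \frac{1}{a - \frac{50}{a}}$)
$16 \left(6 + x{\left(P{\left(1,-5 \right)} \right)}\right) = 16 \left(6 + \frac{9 - 1 \left(-5\right)}{-50 + \left(9 - 1 \left(-5\right)\right)^{2}}\right) = 16 \left(6 + \frac{9 + 5}{-50 + \left(9 + 5\right)^{2}}\right) = 16 \left(6 + \frac{14}{-50 + 14^{2}}\right) = 16 \left(6 + \frac{14}{-50 + 196}\right) = 16 \left(6 + \frac{14}{146}\right) = 16 \left(6 + 14 \cdot \frac{1}{146}\right) = 16 \left(6 + \frac{7}{73}\right) = 16 \cdot \frac{445}{73} = \frac{7120}{73}$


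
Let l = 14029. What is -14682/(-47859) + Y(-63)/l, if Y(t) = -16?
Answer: 68402678/223804637 ≈ 0.30564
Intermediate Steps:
-14682/(-47859) + Y(-63)/l = -14682/(-47859) - 16/14029 = -14682*(-1/47859) - 16*1/14029 = 4894/15953 - 16/14029 = 68402678/223804637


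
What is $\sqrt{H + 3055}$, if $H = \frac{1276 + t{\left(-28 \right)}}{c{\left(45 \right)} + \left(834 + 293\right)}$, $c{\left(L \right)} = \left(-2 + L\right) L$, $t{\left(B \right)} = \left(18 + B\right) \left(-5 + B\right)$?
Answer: $\frac{2 \sqrt{1790507562}}{1531} \approx 55.277$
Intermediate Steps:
$t{\left(B \right)} = \left(-5 + B\right) \left(18 + B\right)$
$c{\left(L \right)} = L \left(-2 + L\right)$
$H = \frac{803}{1531}$ ($H = \frac{1276 + \left(-90 + \left(-28\right)^{2} + 13 \left(-28\right)\right)}{45 \left(-2 + 45\right) + \left(834 + 293\right)} = \frac{1276 - -330}{45 \cdot 43 + 1127} = \frac{1276 + 330}{1935 + 1127} = \frac{1606}{3062} = 1606 \cdot \frac{1}{3062} = \frac{803}{1531} \approx 0.52449$)
$\sqrt{H + 3055} = \sqrt{\frac{803}{1531} + 3055} = \sqrt{\frac{4678008}{1531}} = \frac{2 \sqrt{1790507562}}{1531}$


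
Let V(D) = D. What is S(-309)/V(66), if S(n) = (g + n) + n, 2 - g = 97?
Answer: -713/66 ≈ -10.803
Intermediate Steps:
g = -95 (g = 2 - 1*97 = 2 - 97 = -95)
S(n) = -95 + 2*n (S(n) = (-95 + n) + n = -95 + 2*n)
S(-309)/V(66) = (-95 + 2*(-309))/66 = (-95 - 618)*(1/66) = -713*1/66 = -713/66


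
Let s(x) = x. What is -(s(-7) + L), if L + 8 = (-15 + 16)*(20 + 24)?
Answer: -29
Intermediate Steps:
L = 36 (L = -8 + (-15 + 16)*(20 + 24) = -8 + 1*44 = -8 + 44 = 36)
-(s(-7) + L) = -(-7 + 36) = -1*29 = -29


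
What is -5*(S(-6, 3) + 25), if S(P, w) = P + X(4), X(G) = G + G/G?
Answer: -120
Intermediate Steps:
X(G) = 1 + G (X(G) = G + 1 = 1 + G)
S(P, w) = 5 + P (S(P, w) = P + (1 + 4) = P + 5 = 5 + P)
-5*(S(-6, 3) + 25) = -5*((5 - 6) + 25) = -5*(-1 + 25) = -5*24 = -120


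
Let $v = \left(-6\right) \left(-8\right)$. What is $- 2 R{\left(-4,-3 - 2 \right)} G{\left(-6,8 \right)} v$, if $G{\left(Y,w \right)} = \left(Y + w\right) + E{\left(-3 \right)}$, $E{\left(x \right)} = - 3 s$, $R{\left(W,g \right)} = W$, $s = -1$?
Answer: $1920$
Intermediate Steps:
$v = 48$
$E{\left(x \right)} = 3$ ($E{\left(x \right)} = \left(-3\right) \left(-1\right) = 3$)
$G{\left(Y,w \right)} = 3 + Y + w$ ($G{\left(Y,w \right)} = \left(Y + w\right) + 3 = 3 + Y + w$)
$- 2 R{\left(-4,-3 - 2 \right)} G{\left(-6,8 \right)} v = \left(-2\right) \left(-4\right) \left(3 - 6 + 8\right) 48 = 8 \cdot 5 \cdot 48 = 40 \cdot 48 = 1920$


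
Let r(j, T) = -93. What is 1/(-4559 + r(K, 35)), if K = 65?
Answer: -1/4652 ≈ -0.00021496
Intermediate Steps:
1/(-4559 + r(K, 35)) = 1/(-4559 - 93) = 1/(-4652) = -1/4652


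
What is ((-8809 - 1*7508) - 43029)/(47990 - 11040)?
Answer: -29673/18475 ≈ -1.6061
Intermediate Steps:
((-8809 - 1*7508) - 43029)/(47990 - 11040) = ((-8809 - 7508) - 43029)/36950 = (-16317 - 43029)*(1/36950) = -59346*1/36950 = -29673/18475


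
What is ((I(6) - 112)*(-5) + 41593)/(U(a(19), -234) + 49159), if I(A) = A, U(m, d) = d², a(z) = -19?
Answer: 42123/103915 ≈ 0.40536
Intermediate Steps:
((I(6) - 112)*(-5) + 41593)/(U(a(19), -234) + 49159) = ((6 - 112)*(-5) + 41593)/((-234)² + 49159) = (-106*(-5) + 41593)/(54756 + 49159) = (530 + 41593)/103915 = 42123*(1/103915) = 42123/103915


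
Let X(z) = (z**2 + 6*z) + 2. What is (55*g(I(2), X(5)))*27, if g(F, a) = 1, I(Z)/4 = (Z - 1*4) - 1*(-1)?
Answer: 1485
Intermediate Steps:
I(Z) = -12 + 4*Z (I(Z) = 4*((Z - 1*4) - 1*(-1)) = 4*((Z - 4) + 1) = 4*((-4 + Z) + 1) = 4*(-3 + Z) = -12 + 4*Z)
X(z) = 2 + z**2 + 6*z
(55*g(I(2), X(5)))*27 = (55*1)*27 = 55*27 = 1485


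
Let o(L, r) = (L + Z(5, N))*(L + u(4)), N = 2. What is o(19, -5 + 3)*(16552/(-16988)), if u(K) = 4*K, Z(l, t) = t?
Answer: -3041430/4247 ≈ -716.14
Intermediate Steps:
o(L, r) = (2 + L)*(16 + L) (o(L, r) = (L + 2)*(L + 4*4) = (2 + L)*(L + 16) = (2 + L)*(16 + L))
o(19, -5 + 3)*(16552/(-16988)) = (32 + 19² + 18*19)*(16552/(-16988)) = (32 + 361 + 342)*(16552*(-1/16988)) = 735*(-4138/4247) = -3041430/4247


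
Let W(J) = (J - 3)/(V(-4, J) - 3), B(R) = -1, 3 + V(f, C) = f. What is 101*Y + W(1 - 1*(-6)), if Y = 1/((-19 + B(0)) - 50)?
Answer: -129/70 ≈ -1.8429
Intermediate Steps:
V(f, C) = -3 + f
W(J) = 3/10 - J/10 (W(J) = (J - 3)/((-3 - 4) - 3) = (-3 + J)/(-7 - 3) = (-3 + J)/(-10) = (-3 + J)*(-1/10) = 3/10 - J/10)
Y = -1/70 (Y = 1/((-19 - 1) - 50) = 1/(-20 - 50) = 1/(-70) = -1/70 ≈ -0.014286)
101*Y + W(1 - 1*(-6)) = 101*(-1/70) + (3/10 - (1 - 1*(-6))/10) = -101/70 + (3/10 - (1 + 6)/10) = -101/70 + (3/10 - 1/10*7) = -101/70 + (3/10 - 7/10) = -101/70 - 2/5 = -129/70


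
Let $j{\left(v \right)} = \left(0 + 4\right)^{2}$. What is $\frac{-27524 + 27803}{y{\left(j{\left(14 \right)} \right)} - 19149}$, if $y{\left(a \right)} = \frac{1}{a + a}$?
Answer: $- \frac{8928}{612767} \approx -0.01457$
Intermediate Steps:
$j{\left(v \right)} = 16$ ($j{\left(v \right)} = 4^{2} = 16$)
$y{\left(a \right)} = \frac{1}{2 a}$
$\frac{-27524 + 27803}{y{\left(j{\left(14 \right)} \right)} - 19149} = \frac{-27524 + 27803}{\frac{1}{2 \cdot 16} - 19149} = \frac{279}{\frac{1}{2} \cdot \frac{1}{16} - 19149} = \frac{279}{\frac{1}{32} - 19149} = \frac{279}{- \frac{612767}{32}} = 279 \left(- \frac{32}{612767}\right) = - \frac{8928}{612767}$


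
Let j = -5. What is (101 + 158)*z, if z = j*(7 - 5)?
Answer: -2590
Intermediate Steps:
z = -10 (z = -5*(7 - 5) = -5*2 = -10)
(101 + 158)*z = (101 + 158)*(-10) = 259*(-10) = -2590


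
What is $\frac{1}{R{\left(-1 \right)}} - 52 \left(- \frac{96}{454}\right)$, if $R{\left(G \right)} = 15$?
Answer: $\frac{37667}{3405} \approx 11.062$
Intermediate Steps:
$\frac{1}{R{\left(-1 \right)}} - 52 \left(- \frac{96}{454}\right) = \frac{1}{15} - 52 \left(- \frac{96}{454}\right) = \frac{1}{15} - 52 \left(\left(-96\right) \frac{1}{454}\right) = \frac{1}{15} - - \frac{2496}{227} = \frac{1}{15} + \frac{2496}{227} = \frac{37667}{3405}$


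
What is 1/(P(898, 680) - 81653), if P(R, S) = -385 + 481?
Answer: -1/81557 ≈ -1.2261e-5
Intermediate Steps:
P(R, S) = 96
1/(P(898, 680) - 81653) = 1/(96 - 81653) = 1/(-81557) = -1/81557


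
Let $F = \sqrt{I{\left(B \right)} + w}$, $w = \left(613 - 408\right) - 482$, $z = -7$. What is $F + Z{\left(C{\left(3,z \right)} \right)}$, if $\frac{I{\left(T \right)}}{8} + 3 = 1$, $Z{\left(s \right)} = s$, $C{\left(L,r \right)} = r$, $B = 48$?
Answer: $-7 + i \sqrt{293} \approx -7.0 + 17.117 i$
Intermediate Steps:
$I{\left(T \right)} = -16$ ($I{\left(T \right)} = -24 + 8 \cdot 1 = -24 + 8 = -16$)
$w = -277$ ($w = 205 - 482 = -277$)
$F = i \sqrt{293}$ ($F = \sqrt{-16 - 277} = \sqrt{-293} = i \sqrt{293} \approx 17.117 i$)
$F + Z{\left(C{\left(3,z \right)} \right)} = i \sqrt{293} - 7 = -7 + i \sqrt{293}$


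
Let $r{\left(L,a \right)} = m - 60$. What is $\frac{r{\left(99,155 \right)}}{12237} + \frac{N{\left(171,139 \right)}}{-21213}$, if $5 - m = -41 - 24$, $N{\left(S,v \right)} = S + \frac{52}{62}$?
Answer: $- \frac{19536823}{2682362637} \approx -0.0072834$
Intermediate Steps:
$N{\left(S,v \right)} = \frac{26}{31} + S$ ($N{\left(S,v \right)} = S + 52 \cdot \frac{1}{62} = S + \frac{26}{31} = \frac{26}{31} + S$)
$m = 70$ ($m = 5 - \left(-41 - 24\right) = 5 - -65 = 5 + 65 = 70$)
$r{\left(L,a \right)} = 10$ ($r{\left(L,a \right)} = 70 - 60 = 10$)
$\frac{r{\left(99,155 \right)}}{12237} + \frac{N{\left(171,139 \right)}}{-21213} = \frac{10}{12237} + \frac{\frac{26}{31} + 171}{-21213} = 10 \cdot \frac{1}{12237} + \frac{5327}{31} \left(- \frac{1}{21213}\right) = \frac{10}{12237} - \frac{5327}{657603} = - \frac{19536823}{2682362637}$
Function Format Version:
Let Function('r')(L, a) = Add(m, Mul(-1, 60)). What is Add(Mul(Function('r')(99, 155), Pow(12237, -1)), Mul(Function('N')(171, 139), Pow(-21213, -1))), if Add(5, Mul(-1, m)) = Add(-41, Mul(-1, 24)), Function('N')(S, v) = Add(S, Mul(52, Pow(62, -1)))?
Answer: Rational(-19536823, 2682362637) ≈ -0.0072834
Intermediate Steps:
Function('N')(S, v) = Add(Rational(26, 31), S) (Function('N')(S, v) = Add(S, Mul(52, Rational(1, 62))) = Add(S, Rational(26, 31)) = Add(Rational(26, 31), S))
m = 70 (m = Add(5, Mul(-1, Add(-41, Mul(-1, 24)))) = Add(5, Mul(-1, Add(-41, -24))) = Add(5, Mul(-1, -65)) = Add(5, 65) = 70)
Function('r')(L, a) = 10 (Function('r')(L, a) = Add(70, Mul(-1, 60)) = Add(70, -60) = 10)
Add(Mul(Function('r')(99, 155), Pow(12237, -1)), Mul(Function('N')(171, 139), Pow(-21213, -1))) = Add(Mul(10, Pow(12237, -1)), Mul(Add(Rational(26, 31), 171), Pow(-21213, -1))) = Add(Mul(10, Rational(1, 12237)), Mul(Rational(5327, 31), Rational(-1, 21213))) = Add(Rational(10, 12237), Rational(-5327, 657603)) = Rational(-19536823, 2682362637)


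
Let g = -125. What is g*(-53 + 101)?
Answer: -6000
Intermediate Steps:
g*(-53 + 101) = -125*(-53 + 101) = -125*48 = -6000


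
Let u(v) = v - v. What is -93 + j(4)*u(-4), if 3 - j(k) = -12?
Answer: -93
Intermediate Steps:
j(k) = 15 (j(k) = 3 - 1*(-12) = 3 + 12 = 15)
u(v) = 0
-93 + j(4)*u(-4) = -93 + 15*0 = -93 + 0 = -93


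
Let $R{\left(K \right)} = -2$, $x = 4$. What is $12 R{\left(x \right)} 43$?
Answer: $-1032$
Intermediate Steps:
$12 R{\left(x \right)} 43 = 12 \left(-2\right) 43 = \left(-24\right) 43 = -1032$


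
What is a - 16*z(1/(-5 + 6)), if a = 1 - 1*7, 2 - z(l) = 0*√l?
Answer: -38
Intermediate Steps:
z(l) = 2 (z(l) = 2 - 0*√l = 2 - 1*0 = 2 + 0 = 2)
a = -6 (a = 1 - 7 = -6)
a - 16*z(1/(-5 + 6)) = -6 - 16*2 = -6 - 32 = -38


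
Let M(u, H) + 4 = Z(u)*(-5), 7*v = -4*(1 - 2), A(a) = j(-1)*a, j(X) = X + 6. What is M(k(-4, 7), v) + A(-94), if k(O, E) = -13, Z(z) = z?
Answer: -409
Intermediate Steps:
j(X) = 6 + X
A(a) = 5*a (A(a) = (6 - 1)*a = 5*a)
v = 4/7 (v = (-4*(1 - 2))/7 = (-4*(-1))/7 = (⅐)*4 = 4/7 ≈ 0.57143)
M(u, H) = -4 - 5*u (M(u, H) = -4 + u*(-5) = -4 - 5*u)
M(k(-4, 7), v) + A(-94) = (-4 - 5*(-13)) + 5*(-94) = (-4 + 65) - 470 = 61 - 470 = -409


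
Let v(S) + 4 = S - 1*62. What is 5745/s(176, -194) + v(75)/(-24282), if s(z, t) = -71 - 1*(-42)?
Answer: -15500039/78242 ≈ -198.10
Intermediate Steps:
s(z, t) = -29 (s(z, t) = -71 + 42 = -29)
v(S) = -66 + S (v(S) = -4 + (S - 1*62) = -4 + (S - 62) = -4 + (-62 + S) = -66 + S)
5745/s(176, -194) + v(75)/(-24282) = 5745/(-29) + (-66 + 75)/(-24282) = 5745*(-1/29) + 9*(-1/24282) = -5745/29 - 1/2698 = -15500039/78242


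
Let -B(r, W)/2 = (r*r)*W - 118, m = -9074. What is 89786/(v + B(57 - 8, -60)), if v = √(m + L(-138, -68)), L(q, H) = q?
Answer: 6472582954/20787297987 - 314251*I*√47/20787297987 ≈ 0.31137 - 0.00010364*I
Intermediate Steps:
v = 14*I*√47 (v = √(-9074 - 138) = √(-9212) = 14*I*√47 ≈ 95.979*I)
B(r, W) = 236 - 2*W*r² (B(r, W) = -2*((r*r)*W - 118) = -2*(r²*W - 118) = -2*(W*r² - 118) = -2*(-118 + W*r²) = 236 - 2*W*r²)
89786/(v + B(57 - 8, -60)) = 89786/(14*I*√47 + (236 - 2*(-60)*(57 - 8)²)) = 89786/(14*I*√47 + (236 - 2*(-60)*49²)) = 89786/(14*I*√47 + (236 - 2*(-60)*2401)) = 89786/(14*I*√47 + (236 + 288120)) = 89786/(14*I*√47 + 288356) = 89786/(288356 + 14*I*√47)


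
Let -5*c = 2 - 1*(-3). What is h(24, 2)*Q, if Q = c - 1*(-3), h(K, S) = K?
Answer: 48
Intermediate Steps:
c = -1 (c = -(2 - 1*(-3))/5 = -(2 + 3)/5 = -⅕*5 = -1)
Q = 2 (Q = -1 - 1*(-3) = -1 + 3 = 2)
h(24, 2)*Q = 24*2 = 48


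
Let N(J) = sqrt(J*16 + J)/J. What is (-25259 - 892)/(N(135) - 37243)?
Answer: 131482128555/187250541598 + 78453*sqrt(255)/187250541598 ≈ 0.70218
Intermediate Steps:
N(J) = sqrt(17)/sqrt(J) (N(J) = sqrt(16*J + J)/J = sqrt(17*J)/J = (sqrt(17)*sqrt(J))/J = sqrt(17)/sqrt(J))
(-25259 - 892)/(N(135) - 37243) = (-25259 - 892)/(sqrt(17)/sqrt(135) - 37243) = -26151/(sqrt(17)*(sqrt(15)/45) - 37243) = -26151/(sqrt(255)/45 - 37243) = -26151/(-37243 + sqrt(255)/45)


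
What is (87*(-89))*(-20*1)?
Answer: 154860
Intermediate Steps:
(87*(-89))*(-20*1) = -7743*(-20) = 154860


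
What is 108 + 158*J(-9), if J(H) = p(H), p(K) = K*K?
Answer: 12906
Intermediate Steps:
p(K) = K**2
J(H) = H**2
108 + 158*J(-9) = 108 + 158*(-9)**2 = 108 + 158*81 = 108 + 12798 = 12906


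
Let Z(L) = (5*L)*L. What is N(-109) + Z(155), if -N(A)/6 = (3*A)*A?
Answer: -93733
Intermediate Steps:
Z(L) = 5*L**2
N(A) = -18*A**2 (N(A) = -6*3*A*A = -18*A**2)
N(-109) + Z(155) = -18*(-109)**2 + 5*155**2 = -18*11881 + 5*24025 = -213858 + 120125 = -93733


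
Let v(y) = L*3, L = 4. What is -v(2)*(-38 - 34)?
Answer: 864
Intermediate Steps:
v(y) = 12 (v(y) = 4*3 = 12)
-v(2)*(-38 - 34) = -12*(-38 - 34) = -12*(-72) = -1*(-864) = 864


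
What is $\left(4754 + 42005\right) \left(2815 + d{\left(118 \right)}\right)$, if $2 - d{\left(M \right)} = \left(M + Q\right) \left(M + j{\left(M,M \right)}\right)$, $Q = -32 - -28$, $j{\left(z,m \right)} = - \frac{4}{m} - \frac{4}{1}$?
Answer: $- \frac{28070970747}{59} \approx -4.7578 \cdot 10^{8}$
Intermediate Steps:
$j{\left(z,m \right)} = -4 - \frac{4}{m}$ ($j{\left(z,m \right)} = - \frac{4}{m} - 4 = -4 - \frac{4}{m}$)
$Q = -4$ ($Q = -32 + 28 = -4$)
$d{\left(M \right)} = 2 - \left(-4 + M\right) \left(-4 + M - \frac{4}{M}\right)$ ($d{\left(M \right)} = 2 - \left(M - 4\right) \left(M - \left(4 + \frac{4}{M}\right)\right) = 2 - \left(-4 + M\right) \left(-4 + M - \frac{4}{M}\right)$)
$\left(4754 + 42005\right) \left(2815 + d{\left(118 \right)}\right) = \left(4754 + 42005\right) \left(2815 - \left(12990 + \frac{8}{59}\right)\right) = 46759 \left(2815 - \frac{766418}{59}\right) = 46759 \left(- \frac{600333}{59}\right) = - \frac{28070970747}{59}$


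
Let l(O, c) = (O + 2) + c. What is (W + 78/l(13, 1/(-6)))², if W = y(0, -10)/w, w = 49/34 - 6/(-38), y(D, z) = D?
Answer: 219024/7921 ≈ 27.651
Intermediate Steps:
w = 1033/646 (w = 49*(1/34) - 6*(-1/38) = 49/34 + 3/19 = 1033/646 ≈ 1.5991)
l(O, c) = 2 + O + c (l(O, c) = (2 + O) + c = 2 + O + c)
W = 0 (W = 0/(1033/646) = 0*(646/1033) = 0)
(W + 78/l(13, 1/(-6)))² = (0 + 78/(2 + 13 + 1/(-6)))² = (0 + 78/(2 + 13 - ⅙))² = (0 + 78/(89/6))² = (0 + 78*(6/89))² = (0 + 468/89)² = (468/89)² = 219024/7921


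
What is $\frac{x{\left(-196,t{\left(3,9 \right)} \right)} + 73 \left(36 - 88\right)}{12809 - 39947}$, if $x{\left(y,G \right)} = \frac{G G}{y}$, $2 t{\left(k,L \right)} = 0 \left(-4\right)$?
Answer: $\frac{1898}{13569} \approx 0.13988$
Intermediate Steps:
$t{\left(k,L \right)} = 0$ ($t{\left(k,L \right)} = \frac{0 \left(-4\right)}{2} = \frac{1}{2} \cdot 0 = 0$)
$x{\left(y,G \right)} = \frac{G^{2}}{y}$
$\frac{x{\left(-196,t{\left(3,9 \right)} \right)} + 73 \left(36 - 88\right)}{12809 - 39947} = \frac{\frac{0^{2}}{-196} + 73 \left(36 - 88\right)}{12809 - 39947} = \frac{0 \left(- \frac{1}{196}\right) + 73 \left(-52\right)}{-27138} = \left(0 - 3796\right) \left(- \frac{1}{27138}\right) = \left(-3796\right) \left(- \frac{1}{27138}\right) = \frac{1898}{13569}$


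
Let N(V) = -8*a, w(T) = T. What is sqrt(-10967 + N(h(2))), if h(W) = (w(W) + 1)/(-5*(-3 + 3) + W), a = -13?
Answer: 3*I*sqrt(1207) ≈ 104.23*I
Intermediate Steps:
h(W) = (1 + W)/W (h(W) = (W + 1)/(-5*(-3 + 3) + W) = (1 + W)/(-5*0 + W) = (1 + W)/(0 + W) = (1 + W)/W)
N(V) = 104 (N(V) = -8*(-13) = 104)
sqrt(-10967 + N(h(2))) = sqrt(-10967 + 104) = sqrt(-10863) = 3*I*sqrt(1207)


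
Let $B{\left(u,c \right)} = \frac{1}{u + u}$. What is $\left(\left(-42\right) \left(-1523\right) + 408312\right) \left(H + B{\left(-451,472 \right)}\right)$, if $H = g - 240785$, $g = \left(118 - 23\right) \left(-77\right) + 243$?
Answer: $- \frac{52792891355085}{451} \approx -1.1706 \cdot 10^{11}$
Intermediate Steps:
$g = -7072$ ($g = \left(118 - 23\right) \left(-77\right) + 243 = 95 \left(-77\right) + 243 = -7315 + 243 = -7072$)
$B{\left(u,c \right)} = \frac{1}{2 u}$
$H = -247857$ ($H = -7072 - 240785 = -247857$)
$\left(\left(-42\right) \left(-1523\right) + 408312\right) \left(H + B{\left(-451,472 \right)}\right) = \left(\left(-42\right) \left(-1523\right) + 408312\right) \left(-247857 + \frac{1}{2 \left(-451\right)}\right) = \left(63966 + 408312\right) \left(-247857 + \frac{1}{2} \left(- \frac{1}{451}\right)\right) = 472278 \left(-247857 - \frac{1}{902}\right) = 472278 \left(- \frac{223567015}{902}\right) = - \frac{52792891355085}{451}$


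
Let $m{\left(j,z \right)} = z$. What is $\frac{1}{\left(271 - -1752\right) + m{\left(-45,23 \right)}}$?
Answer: $\frac{1}{2046} \approx 0.00048876$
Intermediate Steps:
$\frac{1}{\left(271 - -1752\right) + m{\left(-45,23 \right)}} = \frac{1}{\left(271 - -1752\right) + 23} = \frac{1}{\left(271 + 1752\right) + 23} = \frac{1}{2023 + 23} = \frac{1}{2046}$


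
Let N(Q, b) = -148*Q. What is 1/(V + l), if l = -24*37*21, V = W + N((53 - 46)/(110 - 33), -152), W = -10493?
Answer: -11/320699 ≈ -3.4300e-5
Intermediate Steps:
V = -115571/11 (V = -10493 - 148*(53 - 46)/(110 - 33) = -10493 - 1036/77 = -10493 - 148*1/11 = -10493 - 148/11 = -115571/11 ≈ -10506.)
l = -18648 (l = -888*21 = -18648)
1/(V + l) = 1/(-115571/11 - 18648) = 1/(-320699/11) = -11/320699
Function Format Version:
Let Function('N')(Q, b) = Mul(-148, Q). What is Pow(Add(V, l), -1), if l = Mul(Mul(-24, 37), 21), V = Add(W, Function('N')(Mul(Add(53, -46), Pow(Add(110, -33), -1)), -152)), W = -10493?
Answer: Rational(-11, 320699) ≈ -3.4300e-5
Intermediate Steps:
V = Rational(-115571, 11) (V = Add(-10493, Mul(-148, Mul(Add(53, -46), Pow(Add(110, -33), -1)))) = Add(-10493, Mul(-148, Mul(7, Pow(77, -1)))) = Add(-10493, Mul(-148, Mul(7, Rational(1, 77)))) = Add(-10493, Mul(-148, Rational(1, 11))) = Add(-10493, Rational(-148, 11)) = Rational(-115571, 11) ≈ -10506.)
l = -18648 (l = Mul(-888, 21) = -18648)
Pow(Add(V, l), -1) = Pow(Add(Rational(-115571, 11), -18648), -1) = Pow(Rational(-320699, 11), -1) = Rational(-11, 320699)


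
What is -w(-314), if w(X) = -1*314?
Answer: 314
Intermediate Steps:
w(X) = -314
-w(-314) = -1*(-314) = 314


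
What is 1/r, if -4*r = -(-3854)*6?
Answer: -1/5781 ≈ -0.00017298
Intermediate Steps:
r = -5781 (r = -(-41)*(-47*6)/2 = -(-41)*(-282)/2 = -¼*23124 = -5781)
1/r = 1/(-5781) = -1/5781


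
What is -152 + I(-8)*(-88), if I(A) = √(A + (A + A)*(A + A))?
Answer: -152 - 176*√62 ≈ -1537.8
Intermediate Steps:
I(A) = √(A + 4*A²) (I(A) = √(A + (2*A)*(2*A)) = √(A + 4*A²))
-152 + I(-8)*(-88) = -152 + √(-8*(1 + 4*(-8)))*(-88) = -152 + √(-8*(1 - 32))*(-88) = -152 + √(-8*(-31))*(-88) = -152 + √248*(-88) = -152 + (2*√62)*(-88) = -152 - 176*√62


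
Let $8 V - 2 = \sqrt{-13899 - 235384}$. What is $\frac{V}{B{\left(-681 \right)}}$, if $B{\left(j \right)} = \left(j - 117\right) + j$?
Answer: $- \frac{1}{5916} - \frac{i \sqrt{249283}}{11832} \approx -0.00016903 - 0.042198 i$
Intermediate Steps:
$V = \frac{1}{4} + \frac{i \sqrt{249283}}{8}$ ($V = \frac{1}{4} + \frac{\sqrt{-13899 - 235384}}{8} = \frac{1}{4} + \frac{\sqrt{-249283}}{8} = \frac{1}{4} + \frac{i \sqrt{249283}}{8} \approx 0.25 + 62.41 i$)
$B{\left(j \right)} = -117 + 2 j$ ($B{\left(j \right)} = \left(-117 + j\right) + j = -117 + 2 j$)
$\frac{V}{B{\left(-681 \right)}} = \frac{\frac{1}{4} + \frac{i \sqrt{249283}}{8}}{-117 + 2 \left(-681\right)} = \frac{\frac{1}{4} + \frac{i \sqrt{249283}}{8}}{-117 - 1362} = \frac{\frac{1}{4} + \frac{i \sqrt{249283}}{8}}{-1479} = \left(\frac{1}{4} + \frac{i \sqrt{249283}}{8}\right) \left(- \frac{1}{1479}\right) = - \frac{1}{5916} - \frac{i \sqrt{249283}}{11832}$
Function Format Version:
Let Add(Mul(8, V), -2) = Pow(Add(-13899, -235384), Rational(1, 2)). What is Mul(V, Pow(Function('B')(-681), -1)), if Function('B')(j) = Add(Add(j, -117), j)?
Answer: Add(Rational(-1, 5916), Mul(Rational(-1, 11832), I, Pow(249283, Rational(1, 2)))) ≈ Add(-0.00016903, Mul(-0.042198, I))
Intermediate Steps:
V = Add(Rational(1, 4), Mul(Rational(1, 8), I, Pow(249283, Rational(1, 2)))) (V = Add(Rational(1, 4), Mul(Rational(1, 8), Pow(Add(-13899, -235384), Rational(1, 2)))) = Add(Rational(1, 4), Mul(Rational(1, 8), Pow(-249283, Rational(1, 2)))) = Add(Rational(1, 4), Mul(Rational(1, 8), Mul(I, Pow(249283, Rational(1, 2))))) = Add(Rational(1, 4), Mul(Rational(1, 8), I, Pow(249283, Rational(1, 2)))) ≈ Add(0.25000, Mul(62.410, I)))
Function('B')(j) = Add(-117, Mul(2, j)) (Function('B')(j) = Add(Add(-117, j), j) = Add(-117, Mul(2, j)))
Mul(V, Pow(Function('B')(-681), -1)) = Mul(Add(Rational(1, 4), Mul(Rational(1, 8), I, Pow(249283, Rational(1, 2)))), Pow(Add(-117, Mul(2, -681)), -1)) = Mul(Add(Rational(1, 4), Mul(Rational(1, 8), I, Pow(249283, Rational(1, 2)))), Pow(Add(-117, -1362), -1)) = Mul(Add(Rational(1, 4), Mul(Rational(1, 8), I, Pow(249283, Rational(1, 2)))), Pow(-1479, -1)) = Mul(Add(Rational(1, 4), Mul(Rational(1, 8), I, Pow(249283, Rational(1, 2)))), Rational(-1, 1479)) = Add(Rational(-1, 5916), Mul(Rational(-1, 11832), I, Pow(249283, Rational(1, 2))))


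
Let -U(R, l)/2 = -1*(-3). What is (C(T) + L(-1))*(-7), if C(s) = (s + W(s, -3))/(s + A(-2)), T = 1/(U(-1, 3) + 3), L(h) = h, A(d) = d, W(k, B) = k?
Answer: 5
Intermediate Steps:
U(R, l) = -6 (U(R, l) = -(-2)*(-3) = -2*3 = -6)
T = -⅓ (T = 1/(-6 + 3) = 1/(-3) = -⅓ ≈ -0.33333)
C(s) = 2*s/(-2 + s) (C(s) = (s + s)/(s - 2) = (2*s)/(-2 + s) = 2*s/(-2 + s))
(C(T) + L(-1))*(-7) = (2*(-⅓)/(-2 - ⅓) - 1)*(-7) = (2*(-⅓)/(-7/3) - 1)*(-7) = (2*(-⅓)*(-3/7) - 1)*(-7) = (2/7 - 1)*(-7) = -5/7*(-7) = 5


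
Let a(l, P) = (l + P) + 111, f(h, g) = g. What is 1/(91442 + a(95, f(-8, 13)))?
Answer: 1/91661 ≈ 1.0910e-5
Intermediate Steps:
a(l, P) = 111 + P + l (a(l, P) = (P + l) + 111 = 111 + P + l)
1/(91442 + a(95, f(-8, 13))) = 1/(91442 + (111 + 13 + 95)) = 1/(91442 + 219) = 1/91661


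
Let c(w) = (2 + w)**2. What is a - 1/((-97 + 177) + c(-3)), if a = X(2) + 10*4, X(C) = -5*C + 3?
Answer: 2672/81 ≈ 32.988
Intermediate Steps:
X(C) = 3 - 5*C
a = 33 (a = (3 - 5*2) + 10*4 = (3 - 10) + 40 = -7 + 40 = 33)
a - 1/((-97 + 177) + c(-3)) = 33 - 1/((-97 + 177) + (2 - 3)**2) = 33 - 1/(80 + (-1)**2) = 33 - 1/(80 + 1) = 33 - 1/81 = 2672/81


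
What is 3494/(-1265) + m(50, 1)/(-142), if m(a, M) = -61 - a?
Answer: -355733/179630 ≈ -1.9804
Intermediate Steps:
3494/(-1265) + m(50, 1)/(-142) = 3494/(-1265) + (-61 - 1*50)/(-142) = 3494*(-1/1265) + (-61 - 50)*(-1/142) = -3494/1265 - 111*(-1/142) = -3494/1265 + 111/142 = -355733/179630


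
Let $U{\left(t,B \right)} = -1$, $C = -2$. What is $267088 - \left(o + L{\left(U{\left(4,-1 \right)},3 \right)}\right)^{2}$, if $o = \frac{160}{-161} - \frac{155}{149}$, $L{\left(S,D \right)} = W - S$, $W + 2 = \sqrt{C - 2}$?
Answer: $\frac{153698702231476}{575472121} + \frac{291136 i}{23989} \approx 2.6708 \cdot 10^{5} + 12.136 i$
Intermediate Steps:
$W = -2 + 2 i$ ($W = -2 + \sqrt{-2 - 2} = -2 + \sqrt{-4} = -2 + 2 i \approx -2.0 + 2.0 i$)
$L{\left(S,D \right)} = -2 - S + 2 i$ ($L{\left(S,D \right)} = \left(-2 + 2 i\right) - S = -2 - S + 2 i$)
$o = - \frac{48795}{23989}$ ($o = 160 \left(- \frac{1}{161}\right) - \frac{155}{149} = - \frac{160}{161} - \frac{155}{149} = - \frac{48795}{23989} \approx -2.0341$)
$267088 - \left(o + L{\left(U{\left(4,-1 \right)},3 \right)}\right)^{2} = 267088 - \left(- \frac{48795}{23989} - \left(1 - 2 i\right)\right)^{2} = 267088 - \left(- \frac{72784}{23989} + 2 i\right)^{2}$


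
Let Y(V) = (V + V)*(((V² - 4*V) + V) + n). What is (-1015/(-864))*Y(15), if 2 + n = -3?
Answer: 888125/144 ≈ 6167.5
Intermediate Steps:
n = -5 (n = -2 - 3 = -5)
Y(V) = 2*V*(-5 + V² - 3*V) (Y(V) = (V + V)*(((V² - 4*V) + V) - 5) = (2*V)*((V² - 3*V) - 5) = (2*V)*(-5 + V² - 3*V) = 2*V*(-5 + V² - 3*V))
(-1015/(-864))*Y(15) = (-1015/(-864))*(2*15*(-5 + 15² - 3*15)) = (-1015*(-1/864))*(2*15*(-5 + 225 - 45)) = 1015*(2*15*175)/864 = (1015/864)*5250 = 888125/144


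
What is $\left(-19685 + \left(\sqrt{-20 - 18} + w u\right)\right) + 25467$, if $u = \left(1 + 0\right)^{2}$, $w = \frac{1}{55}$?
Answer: $\frac{318011}{55} + i \sqrt{38} \approx 5782.0 + 6.1644 i$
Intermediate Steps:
$w = \frac{1}{55} \approx 0.018182$
$u = 1$ ($u = 1^{2} = 1$)
$\left(-19685 + \left(\sqrt{-20 - 18} + w u\right)\right) + 25467 = \left(-19685 + \left(\sqrt{-20 - 18} + \frac{1}{55} \cdot 1\right)\right) + 25467 = \left(-19685 + \left(\sqrt{-38} + \frac{1}{55}\right)\right) + 25467 = \left(-19685 + \left(i \sqrt{38} + \frac{1}{55}\right)\right) + 25467 = \left(-19685 + \left(\frac{1}{55} + i \sqrt{38}\right)\right) + 25467 = \left(- \frac{1082674}{55} + i \sqrt{38}\right) + 25467 = \frac{318011}{55} + i \sqrt{38}$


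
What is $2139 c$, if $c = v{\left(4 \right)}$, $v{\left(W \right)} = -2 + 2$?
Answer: $0$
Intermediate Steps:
$v{\left(W \right)} = 0$
$c = 0$
$2139 c = 2139 \cdot 0 = 0$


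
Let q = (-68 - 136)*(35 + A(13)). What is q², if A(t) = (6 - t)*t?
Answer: 130507776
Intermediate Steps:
A(t) = t*(6 - t)
q = 11424 (q = (-68 - 136)*(35 + 13*(6 - 1*13)) = -204*(35 + 13*(6 - 13)) = -204*(35 + 13*(-7)) = -204*(35 - 91) = -204*(-56) = 11424)
q² = 11424² = 130507776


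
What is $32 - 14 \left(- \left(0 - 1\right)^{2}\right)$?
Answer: $46$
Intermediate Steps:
$32 - 14 \left(- \left(0 - 1\right)^{2}\right) = 32 - 14 \left(- \left(-1\right)^{2}\right) = 32 - 14 \left(\left(-1\right) 1\right) = 32 - -14 = 32 + 14 = 46$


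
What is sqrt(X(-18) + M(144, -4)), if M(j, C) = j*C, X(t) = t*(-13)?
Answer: 3*I*sqrt(38) ≈ 18.493*I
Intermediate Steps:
X(t) = -13*t
M(j, C) = C*j
sqrt(X(-18) + M(144, -4)) = sqrt(-13*(-18) - 4*144) = sqrt(234 - 576) = sqrt(-342) = 3*I*sqrt(38)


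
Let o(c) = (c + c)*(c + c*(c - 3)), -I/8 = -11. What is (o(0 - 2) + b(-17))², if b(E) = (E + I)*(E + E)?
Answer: 5982916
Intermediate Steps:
I = 88 (I = -8*(-11) = 88)
b(E) = 2*E*(88 + E) (b(E) = (E + 88)*(E + E) = (88 + E)*(2*E) = 2*E*(88 + E))
o(c) = 2*c*(c + c*(-3 + c)) (o(c) = (2*c)*(c + c*(-3 + c)) = 2*c*(c + c*(-3 + c)))
(o(0 - 2) + b(-17))² = (2*(0 - 2)²*(-2 + (0 - 2)) + 2*(-17)*(88 - 17))² = (2*(-2)²*(-2 - 2) + 2*(-17)*71)² = (2*4*(-4) - 2414)² = (-32 - 2414)² = (-2446)² = 5982916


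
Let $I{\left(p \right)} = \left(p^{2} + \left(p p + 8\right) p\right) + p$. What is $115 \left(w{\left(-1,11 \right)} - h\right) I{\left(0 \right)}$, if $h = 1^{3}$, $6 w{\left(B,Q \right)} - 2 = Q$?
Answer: $0$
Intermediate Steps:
$w{\left(B,Q \right)} = \frac{1}{3} + \frac{Q}{6}$
$h = 1$
$I{\left(p \right)} = p + p^{2} + p \left(8 + p^{2}\right)$ ($I{\left(p \right)} = \left(p^{2} + \left(p^{2} + 8\right) p\right) + p = \left(p^{2} + \left(8 + p^{2}\right) p\right) + p = \left(p^{2} + p \left(8 + p^{2}\right)\right) + p = p + p^{2} + p \left(8 + p^{2}\right)$)
$115 \left(w{\left(-1,11 \right)} - h\right) I{\left(0 \right)} = 115 \left(\left(\frac{1}{3} + \frac{1}{6} \cdot 11\right) - 1\right) 0 \left(9 + 0 + 0^{2}\right) = 115 \left(\left(\frac{1}{3} + \frac{11}{6}\right) - 1\right) 0 \left(9 + 0 + 0\right) = 115 \left(\frac{13}{6} - 1\right) 0 \cdot 9 = 115 \cdot \frac{7}{6} \cdot 0 = \frac{805}{6} \cdot 0 = 0$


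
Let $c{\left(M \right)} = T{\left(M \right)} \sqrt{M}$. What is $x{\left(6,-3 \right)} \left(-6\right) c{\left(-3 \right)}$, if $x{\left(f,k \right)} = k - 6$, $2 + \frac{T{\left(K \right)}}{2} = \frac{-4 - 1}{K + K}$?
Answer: $- 126 i \sqrt{3} \approx - 218.24 i$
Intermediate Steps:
$T{\left(K \right)} = -4 - \frac{5}{K}$ ($T{\left(K \right)} = -4 + 2 \frac{-4 - 1}{K + K} = -4 + 2 \left(- \frac{5}{2 K}\right) = -4 - \frac{5}{K}$)
$c{\left(M \right)} = \sqrt{M} \left(-4 - \frac{5}{M}\right)$ ($c{\left(M \right)} = \left(-4 - \frac{5}{M}\right) \sqrt{M} = \sqrt{M} \left(-4 - \frac{5}{M}\right)$)
$x{\left(f,k \right)} = -6 + k$ ($x{\left(f,k \right)} = k - 6 = -6 + k$)
$x{\left(6,-3 \right)} \left(-6\right) c{\left(-3 \right)} = \left(-6 - 3\right) \left(-6\right) \frac{-5 - -12}{i \sqrt{3}} = \left(-9\right) \left(-6\right) - \frac{i \sqrt{3}}{3} \left(-5 + 12\right) = 54 - \frac{i \sqrt{3}}{3} \cdot 7 = 54 \left(- \frac{7 i \sqrt{3}}{3}\right) = - 126 i \sqrt{3}$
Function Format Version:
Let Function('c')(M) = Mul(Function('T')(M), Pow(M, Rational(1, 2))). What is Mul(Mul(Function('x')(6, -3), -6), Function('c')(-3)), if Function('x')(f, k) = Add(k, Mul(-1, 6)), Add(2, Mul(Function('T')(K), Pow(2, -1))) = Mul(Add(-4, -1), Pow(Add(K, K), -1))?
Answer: Mul(-126, I, Pow(3, Rational(1, 2))) ≈ Mul(-218.24, I)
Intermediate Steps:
Function('T')(K) = Add(-4, Mul(-5, Pow(K, -1))) (Function('T')(K) = Add(-4, Mul(2, Mul(Add(-4, -1), Pow(Add(K, K), -1)))) = Add(-4, Mul(2, Mul(-5, Pow(Mul(2, K), -1)))) = Add(-4, Mul(2, Mul(-5, Mul(Rational(1, 2), Pow(K, -1))))) = Add(-4, Mul(2, Mul(Rational(-5, 2), Pow(K, -1)))) = Add(-4, Mul(-5, Pow(K, -1))))
Function('c')(M) = Mul(Pow(M, Rational(1, 2)), Add(-4, Mul(-5, Pow(M, -1)))) (Function('c')(M) = Mul(Add(-4, Mul(-5, Pow(M, -1))), Pow(M, Rational(1, 2))) = Mul(Pow(M, Rational(1, 2)), Add(-4, Mul(-5, Pow(M, -1)))))
Function('x')(f, k) = Add(-6, k) (Function('x')(f, k) = Add(k, -6) = Add(-6, k))
Mul(Mul(Function('x')(6, -3), -6), Function('c')(-3)) = Mul(Mul(Add(-6, -3), -6), Mul(Pow(-3, Rational(-1, 2)), Add(-5, Mul(-4, -3)))) = Mul(Mul(-9, -6), Mul(Mul(Rational(-1, 3), I, Pow(3, Rational(1, 2))), Add(-5, 12))) = Mul(54, Mul(Mul(Rational(-1, 3), I, Pow(3, Rational(1, 2))), 7)) = Mul(54, Mul(Rational(-7, 3), I, Pow(3, Rational(1, 2)))) = Mul(-126, I, Pow(3, Rational(1, 2)))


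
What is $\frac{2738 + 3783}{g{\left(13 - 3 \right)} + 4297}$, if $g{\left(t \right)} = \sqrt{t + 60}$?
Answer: $\frac{28020737}{18464139} - \frac{6521 \sqrt{70}}{18464139} \approx 1.5146$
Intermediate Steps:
$g{\left(t \right)} = \sqrt{60 + t}$
$\frac{2738 + 3783}{g{\left(13 - 3 \right)} + 4297} = \frac{2738 + 3783}{\sqrt{60 + \left(13 - 3\right)} + 4297} = \frac{6521}{\sqrt{60 + 10} + 4297} = \frac{6521}{\sqrt{70} + 4297} = \frac{6521}{4297 + \sqrt{70}}$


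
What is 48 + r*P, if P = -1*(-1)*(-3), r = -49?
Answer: 195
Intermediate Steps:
P = -3 (P = 1*(-3) = -3)
48 + r*P = 48 - 49*(-3) = 48 + 147 = 195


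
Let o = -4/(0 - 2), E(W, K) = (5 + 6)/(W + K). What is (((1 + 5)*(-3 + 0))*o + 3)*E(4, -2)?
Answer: -363/2 ≈ -181.50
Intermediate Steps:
E(W, K) = 11/(K + W)
o = 2 (o = -4/(1*(-2)) = -4/(-2) = -4*(-½) = 2)
(((1 + 5)*(-3 + 0))*o + 3)*E(4, -2) = (((1 + 5)*(-3 + 0))*2 + 3)*(11/(-2 + 4)) = ((6*(-3))*2 + 3)*(11/2) = (-18*2 + 3)*(11*(½)) = (-36 + 3)*(11/2) = -33*11/2 = -363/2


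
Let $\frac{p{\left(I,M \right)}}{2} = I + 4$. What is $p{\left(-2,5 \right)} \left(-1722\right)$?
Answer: $-6888$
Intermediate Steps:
$p{\left(I,M \right)} = 8 + 2 I$ ($p{\left(I,M \right)} = 2 \left(I + 4\right) = 2 \left(4 + I\right) = 8 + 2 I$)
$p{\left(-2,5 \right)} \left(-1722\right) = \left(8 + 2 \left(-2\right)\right) \left(-1722\right) = \left(8 - 4\right) \left(-1722\right) = 4 \left(-1722\right) = -6888$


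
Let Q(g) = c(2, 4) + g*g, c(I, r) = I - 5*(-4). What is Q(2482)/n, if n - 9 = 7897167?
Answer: 3080173/3948588 ≈ 0.78007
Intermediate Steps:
c(I, r) = 20 + I (c(I, r) = I + 20 = 20 + I)
n = 7897176 (n = 9 + 7897167 = 7897176)
Q(g) = 22 + g² (Q(g) = (20 + 2) + g*g = 22 + g²)
Q(2482)/n = (22 + 2482²)/7897176 = (22 + 6160324)*(1/7897176) = 6160346*(1/7897176) = 3080173/3948588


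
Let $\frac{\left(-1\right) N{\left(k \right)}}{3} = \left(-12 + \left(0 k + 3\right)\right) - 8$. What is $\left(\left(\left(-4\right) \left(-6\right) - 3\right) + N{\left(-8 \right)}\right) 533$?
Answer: $38376$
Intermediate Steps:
$N{\left(k \right)} = 51$ ($N{\left(k \right)} = - 3 \left(\left(-12 + \left(0 k + 3\right)\right) - 8\right) = - 3 \left(\left(-12 + \left(0 + 3\right)\right) - 8\right) = - 3 \left(\left(-12 + 3\right) - 8\right) = - 3 \left(-9 - 8\right) = \left(-3\right) \left(-17\right) = 51$)
$\left(\left(\left(-4\right) \left(-6\right) - 3\right) + N{\left(-8 \right)}\right) 533 = \left(\left(\left(-4\right) \left(-6\right) - 3\right) + 51\right) 533 = \left(\left(24 - 3\right) + 51\right) 533 = \left(21 + 51\right) 533 = 72 \cdot 533 = 38376$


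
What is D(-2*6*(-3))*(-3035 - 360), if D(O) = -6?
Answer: 20370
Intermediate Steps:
D(-2*6*(-3))*(-3035 - 360) = -6*(-3035 - 360) = -6*(-3395) = 20370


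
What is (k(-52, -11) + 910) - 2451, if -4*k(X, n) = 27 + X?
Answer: -6139/4 ≈ -1534.8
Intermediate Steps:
k(X, n) = -27/4 - X/4 (k(X, n) = -(27 + X)/4 = -27/4 - X/4)
(k(-52, -11) + 910) - 2451 = ((-27/4 - 1/4*(-52)) + 910) - 2451 = ((-27/4 + 13) + 910) - 2451 = (25/4 + 910) - 2451 = 3665/4 - 2451 = -6139/4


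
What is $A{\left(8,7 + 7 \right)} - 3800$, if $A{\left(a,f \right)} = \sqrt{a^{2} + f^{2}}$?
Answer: $-3800 + 2 \sqrt{65} \approx -3783.9$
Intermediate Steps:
$A{\left(8,7 + 7 \right)} - 3800 = \sqrt{8^{2} + \left(7 + 7\right)^{2}} - 3800 = \sqrt{64 + 14^{2}} - 3800 = \sqrt{64 + 196} - 3800 = \sqrt{260} - 3800 = 2 \sqrt{65} - 3800 = -3800 + 2 \sqrt{65}$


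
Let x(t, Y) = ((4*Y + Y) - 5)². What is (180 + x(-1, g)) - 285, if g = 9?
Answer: 1495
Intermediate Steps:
x(t, Y) = (-5 + 5*Y)² (x(t, Y) = (5*Y - 5)² = (-5 + 5*Y)²)
(180 + x(-1, g)) - 285 = (180 + 25*(-1 + 9)²) - 285 = (180 + 25*8²) - 285 = (180 + 25*64) - 285 = (180 + 1600) - 285 = 1780 - 285 = 1495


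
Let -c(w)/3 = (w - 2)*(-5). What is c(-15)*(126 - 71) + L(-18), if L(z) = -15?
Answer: -14040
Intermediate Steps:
c(w) = -30 + 15*w (c(w) = -3*(w - 2)*(-5) = -3*(-2 + w)*(-5) = -3*(10 - 5*w) = -30 + 15*w)
c(-15)*(126 - 71) + L(-18) = (-30 + 15*(-15))*(126 - 71) - 15 = (-30 - 225)*55 - 15 = -255*55 - 15 = -14025 - 15 = -14040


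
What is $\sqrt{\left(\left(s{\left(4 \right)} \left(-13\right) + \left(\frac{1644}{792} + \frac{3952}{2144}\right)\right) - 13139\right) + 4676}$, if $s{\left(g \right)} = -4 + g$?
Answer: $\frac{2 i \sqrt{10338098727}}{2211} \approx 91.973 i$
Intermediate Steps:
$\sqrt{\left(\left(s{\left(4 \right)} \left(-13\right) + \left(\frac{1644}{792} + \frac{3952}{2144}\right)\right) - 13139\right) + 4676} = \sqrt{\left(\left(\left(-4 + 4\right) \left(-13\right) + \left(\frac{1644}{792} + \frac{3952}{2144}\right)\right) - 13139\right) + 4676} = \sqrt{\left(\left(0 \left(-13\right) + \left(1644 \cdot \frac{1}{792} + 3952 \cdot \frac{1}{2144}\right)\right) - 13139\right) + 4676} = \sqrt{\left(\left(0 + \left(\frac{137}{66} + \frac{247}{134}\right)\right) - 13139\right) + 4676} = \sqrt{\left(\left(0 + \frac{8665}{2211}\right) - 13139\right) + 4676} = \sqrt{\left(\frac{8665}{2211} - 13139\right) + 4676} = \sqrt{- \frac{29041664}{2211} + 4676} = \sqrt{- \frac{18703028}{2211}} = \frac{2 i \sqrt{10338098727}}{2211}$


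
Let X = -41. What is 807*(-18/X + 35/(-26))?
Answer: -780369/1066 ≈ -732.05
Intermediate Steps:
807*(-18/X + 35/(-26)) = 807*(-18/(-41) + 35/(-26)) = 807*(-18*(-1/41) + 35*(-1/26)) = 807*(18/41 - 35/26) = 807*(-967/1066) = -780369/1066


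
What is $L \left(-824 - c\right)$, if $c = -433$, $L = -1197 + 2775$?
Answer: $-616998$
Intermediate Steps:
$L = 1578$
$L \left(-824 - c\right) = 1578 \left(-824 - -433\right) = 1578 \left(-824 + 433\right) = 1578 \left(-391\right) = -616998$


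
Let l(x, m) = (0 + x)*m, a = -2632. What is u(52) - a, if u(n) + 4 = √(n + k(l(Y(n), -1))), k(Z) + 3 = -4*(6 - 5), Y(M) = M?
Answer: 2628 + 3*√5 ≈ 2634.7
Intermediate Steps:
l(x, m) = m*x (l(x, m) = x*m = m*x)
k(Z) = -7 (k(Z) = -3 - 4*(6 - 5) = -3 - 4*1 = -3 - 4 = -7)
u(n) = -4 + √(-7 + n) (u(n) = -4 + √(n - 7) = -4 + √(-7 + n))
u(52) - a = (-4 + √(-7 + 52)) - 1*(-2632) = (-4 + √45) + 2632 = (-4 + 3*√5) + 2632 = 2628 + 3*√5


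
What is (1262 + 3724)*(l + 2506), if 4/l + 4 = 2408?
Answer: 7509449502/601 ≈ 1.2495e+7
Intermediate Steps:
l = 1/601 (l = 4/(-4 + 2408) = 4/2404 = 4*(1/2404) = 1/601 ≈ 0.0016639)
(1262 + 3724)*(l + 2506) = (1262 + 3724)*(1/601 + 2506) = 4986*(1506107/601) = 7509449502/601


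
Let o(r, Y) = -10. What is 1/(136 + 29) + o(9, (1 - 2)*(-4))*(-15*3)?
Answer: 74251/165 ≈ 450.01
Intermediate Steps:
1/(136 + 29) + o(9, (1 - 2)*(-4))*(-15*3) = 1/(136 + 29) - (-150)*3 = 1/165 - 10*(-45) = 1/165 + 450 = 74251/165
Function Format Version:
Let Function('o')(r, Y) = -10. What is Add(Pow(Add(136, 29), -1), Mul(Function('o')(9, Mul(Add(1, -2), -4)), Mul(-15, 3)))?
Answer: Rational(74251, 165) ≈ 450.01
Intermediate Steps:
Add(Pow(Add(136, 29), -1), Mul(Function('o')(9, Mul(Add(1, -2), -4)), Mul(-15, 3))) = Add(Pow(Add(136, 29), -1), Mul(-10, Mul(-15, 3))) = Add(Pow(165, -1), Mul(-10, -45)) = Add(Rational(1, 165), 450) = Rational(74251, 165)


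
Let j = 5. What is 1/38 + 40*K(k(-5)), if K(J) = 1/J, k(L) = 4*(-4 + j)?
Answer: 381/38 ≈ 10.026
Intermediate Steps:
k(L) = 4 (k(L) = 4*(-4 + 5) = 4*1 = 4)
1/38 + 40*K(k(-5)) = 1/38 + 40/4 = 1/38 + 40*(¼) = 1/38 + 10 = 381/38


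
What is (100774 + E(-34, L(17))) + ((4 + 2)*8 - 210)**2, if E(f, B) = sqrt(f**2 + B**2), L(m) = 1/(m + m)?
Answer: 127018 + sqrt(1336337)/34 ≈ 1.2705e+5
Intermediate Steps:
L(m) = 1/(2*m)
E(f, B) = sqrt(B**2 + f**2)
(100774 + E(-34, L(17))) + ((4 + 2)*8 - 210)**2 = (100774 + sqrt(((1/2)/17)**2 + (-34)**2)) + ((4 + 2)*8 - 210)**2 = (100774 + sqrt(((1/2)*(1/17))**2 + 1156)) + (6*8 - 210)**2 = (100774 + sqrt((1/34)**2 + 1156)) + (48 - 210)**2 = (100774 + sqrt(1/1156 + 1156)) + (-162)**2 = (100774 + sqrt(1336337/1156)) + 26244 = (100774 + sqrt(1336337)/34) + 26244 = 127018 + sqrt(1336337)/34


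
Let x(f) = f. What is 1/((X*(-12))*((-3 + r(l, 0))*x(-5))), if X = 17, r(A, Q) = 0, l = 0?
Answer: -1/3060 ≈ -0.00032680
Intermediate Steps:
1/((X*(-12))*((-3 + r(l, 0))*x(-5))) = 1/((17*(-12))*((-3 + 0)*(-5))) = 1/(-(-612)*(-5)) = 1/(-204*15) = 1/(-3060) = -1/3060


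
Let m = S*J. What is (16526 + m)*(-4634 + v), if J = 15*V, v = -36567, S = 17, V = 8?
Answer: -764937766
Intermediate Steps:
J = 120 (J = 15*8 = 120)
m = 2040 (m = 17*120 = 2040)
(16526 + m)*(-4634 + v) = (16526 + 2040)*(-4634 - 36567) = 18566*(-41201) = -764937766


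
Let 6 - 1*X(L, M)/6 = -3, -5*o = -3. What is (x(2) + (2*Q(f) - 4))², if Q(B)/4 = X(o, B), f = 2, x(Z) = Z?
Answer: 184900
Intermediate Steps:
o = ⅗ (o = -⅕*(-3) = ⅗ ≈ 0.60000)
X(L, M) = 54 (X(L, M) = 36 - 6*(-3) = 36 + 18 = 54)
Q(B) = 216 (Q(B) = 4*54 = 216)
(x(2) + (2*Q(f) - 4))² = (2 + (2*216 - 4))² = (2 + (432 - 4))² = (2 + 428)² = 430² = 184900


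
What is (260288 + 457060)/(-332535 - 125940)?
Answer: -239116/152825 ≈ -1.5646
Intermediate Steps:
(260288 + 457060)/(-332535 - 125940) = 717348/(-458475) = 717348*(-1/458475) = -239116/152825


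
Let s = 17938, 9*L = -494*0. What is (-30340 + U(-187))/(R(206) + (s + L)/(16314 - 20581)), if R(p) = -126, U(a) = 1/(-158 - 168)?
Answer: 42204218547/181119080 ≈ 233.02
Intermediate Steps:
L = 0 (L = (-494*0)/9 = (⅑)*0 = 0)
U(a) = -1/326 (U(a) = 1/(-326) = -1/326)
(-30340 + U(-187))/(R(206) + (s + L)/(16314 - 20581)) = (-30340 - 1/326)/(-126 + (17938 + 0)/(16314 - 20581)) = -9890841/(326*(-126 + 17938/(-4267))) = -9890841/(326*(-126 + 17938*(-1/4267))) = -9890841/(326*(-126 - 17938/4267)) = -9890841/(326*(-555580/4267)) = -9890841/326*(-4267/555580) = 42204218547/181119080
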